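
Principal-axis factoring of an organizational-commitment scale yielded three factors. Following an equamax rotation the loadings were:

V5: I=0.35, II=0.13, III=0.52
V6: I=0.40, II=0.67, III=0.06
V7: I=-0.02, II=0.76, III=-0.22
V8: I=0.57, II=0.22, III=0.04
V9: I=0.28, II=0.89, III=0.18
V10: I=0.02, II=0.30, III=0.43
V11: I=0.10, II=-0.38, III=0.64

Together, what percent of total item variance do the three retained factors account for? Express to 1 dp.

53.8%

SS loadings by factor: 0.6966, 2.1183, 0.9509; total = 3.7658.
Total variance with 7 standardized items is 7, so the solution explains 3.7658/7 = 0.5380 = 53.80%.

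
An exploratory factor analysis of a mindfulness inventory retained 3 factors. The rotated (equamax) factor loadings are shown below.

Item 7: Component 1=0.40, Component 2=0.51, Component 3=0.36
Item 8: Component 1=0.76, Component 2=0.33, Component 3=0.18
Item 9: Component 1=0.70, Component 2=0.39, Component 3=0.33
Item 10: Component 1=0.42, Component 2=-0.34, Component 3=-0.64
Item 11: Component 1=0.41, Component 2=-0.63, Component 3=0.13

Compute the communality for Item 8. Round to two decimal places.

h² = 0.76² + 0.33² + 0.18² = 0.5776 + 0.1089 + 0.0324 = 0.7189

0.72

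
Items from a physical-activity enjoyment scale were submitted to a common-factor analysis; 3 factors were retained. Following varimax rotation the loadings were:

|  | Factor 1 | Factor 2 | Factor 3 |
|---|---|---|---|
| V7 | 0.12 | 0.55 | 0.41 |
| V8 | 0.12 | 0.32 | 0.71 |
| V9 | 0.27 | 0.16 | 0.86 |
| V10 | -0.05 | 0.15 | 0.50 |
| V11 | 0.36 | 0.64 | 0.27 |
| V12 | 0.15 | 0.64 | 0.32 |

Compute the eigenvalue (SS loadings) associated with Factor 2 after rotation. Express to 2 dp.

SS loadings for Factor 2 = 0.55² + 0.32² + 0.16² + 0.15² + 0.64² + 0.64² = 0.3025 + 0.1024 + 0.0256 + 0.0225 + 0.4096 + 0.4096 = 1.2722

1.27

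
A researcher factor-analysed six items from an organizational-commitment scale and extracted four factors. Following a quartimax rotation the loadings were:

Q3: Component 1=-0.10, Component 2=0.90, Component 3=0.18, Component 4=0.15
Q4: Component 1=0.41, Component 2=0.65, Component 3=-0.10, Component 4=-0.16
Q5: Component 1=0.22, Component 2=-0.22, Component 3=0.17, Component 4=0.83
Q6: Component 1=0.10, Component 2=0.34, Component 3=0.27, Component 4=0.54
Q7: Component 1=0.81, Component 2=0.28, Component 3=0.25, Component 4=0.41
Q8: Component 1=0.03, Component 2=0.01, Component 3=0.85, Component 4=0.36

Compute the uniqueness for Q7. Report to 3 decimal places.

h² = 0.81² + 0.28² + 0.25² + 0.41² = 0.6561 + 0.0784 + 0.0625 + 0.1681 = 0.9651
Uniqueness u² = 1 − h² = 1 − 0.9651 = 0.0349

0.035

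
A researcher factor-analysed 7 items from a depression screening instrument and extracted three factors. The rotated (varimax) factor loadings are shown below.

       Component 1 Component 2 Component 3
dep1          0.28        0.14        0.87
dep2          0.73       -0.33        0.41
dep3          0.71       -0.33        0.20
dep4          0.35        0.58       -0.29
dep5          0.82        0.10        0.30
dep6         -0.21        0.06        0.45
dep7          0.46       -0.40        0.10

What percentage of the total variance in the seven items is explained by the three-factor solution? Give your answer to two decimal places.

60.93%

SS loadings by factor: 2.1660, 0.7474, 1.3516; total = 4.2650.
Total variance with 7 standardized items is 7, so the solution explains 4.2650/7 = 0.6093 = 60.93%.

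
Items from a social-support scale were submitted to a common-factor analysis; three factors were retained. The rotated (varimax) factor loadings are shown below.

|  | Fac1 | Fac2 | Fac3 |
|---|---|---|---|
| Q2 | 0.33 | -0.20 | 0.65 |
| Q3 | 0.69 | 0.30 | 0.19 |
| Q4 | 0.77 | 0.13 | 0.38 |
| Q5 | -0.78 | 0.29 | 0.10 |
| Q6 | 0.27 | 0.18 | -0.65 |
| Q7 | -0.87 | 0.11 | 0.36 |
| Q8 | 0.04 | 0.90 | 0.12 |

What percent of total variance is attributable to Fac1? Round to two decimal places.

SS loadings for Fac1 = 0.33² + 0.69² + 0.77² + (-0.78)² + 0.27² + (-0.87)² + 0.04² = 2.6177
With 7 standardized items, total variance = 7. Proportion = 2.6177/7 = 0.3740 → 37.40%.

37.40%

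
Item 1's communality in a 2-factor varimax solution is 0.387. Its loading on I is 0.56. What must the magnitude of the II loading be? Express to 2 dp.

0.27

Under orthogonal rotation h² = Σλ², so λ_II² = h² − (0.3136) = 0.387 − 0.3136 = 0.0734.
|λ| = √0.0734 = 0.2709.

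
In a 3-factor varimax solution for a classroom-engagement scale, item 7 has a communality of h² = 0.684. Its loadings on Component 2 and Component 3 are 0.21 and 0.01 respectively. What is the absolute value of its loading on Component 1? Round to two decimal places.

0.80

Under orthogonal rotation h² = Σλ², so λ_Component 1² = h² − (0.0442) = 0.684 − 0.0442 = 0.6398.
|λ| = √0.6398 = 0.7999.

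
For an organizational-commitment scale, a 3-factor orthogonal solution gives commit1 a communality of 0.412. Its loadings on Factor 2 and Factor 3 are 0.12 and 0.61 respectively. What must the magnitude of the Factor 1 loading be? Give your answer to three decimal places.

0.160

Under orthogonal rotation h² = Σλ², so λ_Factor 1² = h² − (0.3865) = 0.412 − 0.3865 = 0.0255.
|λ| = √0.0255 = 0.1597.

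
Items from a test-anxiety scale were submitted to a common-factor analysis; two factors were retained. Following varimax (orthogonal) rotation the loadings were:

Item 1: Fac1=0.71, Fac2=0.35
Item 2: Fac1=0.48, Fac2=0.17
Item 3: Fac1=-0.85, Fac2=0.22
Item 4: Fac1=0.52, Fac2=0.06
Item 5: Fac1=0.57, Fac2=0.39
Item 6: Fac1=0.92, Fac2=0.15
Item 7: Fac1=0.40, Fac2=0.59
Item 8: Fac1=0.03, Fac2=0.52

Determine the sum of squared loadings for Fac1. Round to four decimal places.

SS loadings for Fac1 = 0.71² + 0.48² + (-0.85)² + 0.52² + 0.57² + 0.92² + 0.40² + 0.03² = 0.5041 + 0.2304 + 0.7225 + 0.2704 + 0.3249 + 0.8464 + 0.1600 + 0.0009 = 3.0596

3.0596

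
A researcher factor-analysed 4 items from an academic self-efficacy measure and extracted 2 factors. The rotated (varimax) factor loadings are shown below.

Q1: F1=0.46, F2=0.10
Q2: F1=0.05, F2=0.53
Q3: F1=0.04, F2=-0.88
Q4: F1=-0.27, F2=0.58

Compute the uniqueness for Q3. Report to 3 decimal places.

h² = 0.04² + (-0.88)² = 0.0016 + 0.7744 = 0.7760
Uniqueness u² = 1 − h² = 1 − 0.7760 = 0.2240

0.224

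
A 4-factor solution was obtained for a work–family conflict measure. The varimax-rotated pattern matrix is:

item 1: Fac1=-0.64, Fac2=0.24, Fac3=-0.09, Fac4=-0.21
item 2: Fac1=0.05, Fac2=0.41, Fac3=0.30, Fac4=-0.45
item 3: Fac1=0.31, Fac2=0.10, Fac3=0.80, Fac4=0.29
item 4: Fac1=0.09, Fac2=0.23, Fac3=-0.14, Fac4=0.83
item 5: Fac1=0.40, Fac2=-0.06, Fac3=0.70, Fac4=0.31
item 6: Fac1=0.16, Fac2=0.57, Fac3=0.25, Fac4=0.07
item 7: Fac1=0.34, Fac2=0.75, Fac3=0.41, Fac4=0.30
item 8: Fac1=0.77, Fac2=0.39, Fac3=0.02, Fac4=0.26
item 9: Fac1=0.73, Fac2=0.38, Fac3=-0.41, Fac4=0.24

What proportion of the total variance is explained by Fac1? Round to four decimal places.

0.2159

SS loadings for Fac1 = (-0.64)² + 0.05² + 0.31² + 0.09² + 0.40² + 0.16² + 0.34² + 0.77² + 0.73² = 1.9433
Proportion of variance = 1.9433 / 9 = 0.2159.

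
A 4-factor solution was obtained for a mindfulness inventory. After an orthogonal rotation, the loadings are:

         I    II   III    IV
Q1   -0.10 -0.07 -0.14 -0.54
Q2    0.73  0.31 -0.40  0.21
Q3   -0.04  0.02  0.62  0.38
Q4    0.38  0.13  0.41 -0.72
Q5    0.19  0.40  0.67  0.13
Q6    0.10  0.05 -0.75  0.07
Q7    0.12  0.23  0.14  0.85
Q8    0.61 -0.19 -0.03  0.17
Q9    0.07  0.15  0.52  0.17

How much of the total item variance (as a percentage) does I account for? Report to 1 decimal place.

12.5%

SS loadings for I = (-0.10)² + 0.73² + (-0.04)² + 0.38² + 0.19² + 0.10² + 0.12² + 0.61² + 0.07² = 1.1264
With 9 standardized items, total variance = 9. Proportion = 1.1264/9 = 0.1252 → 12.52%.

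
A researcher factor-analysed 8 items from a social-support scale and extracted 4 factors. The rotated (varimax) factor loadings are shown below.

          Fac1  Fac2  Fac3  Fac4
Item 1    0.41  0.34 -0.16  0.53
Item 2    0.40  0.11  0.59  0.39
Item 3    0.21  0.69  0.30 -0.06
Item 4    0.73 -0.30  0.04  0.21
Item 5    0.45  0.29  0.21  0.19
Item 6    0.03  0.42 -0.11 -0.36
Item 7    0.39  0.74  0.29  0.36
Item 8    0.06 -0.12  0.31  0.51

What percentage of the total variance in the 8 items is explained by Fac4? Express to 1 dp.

13.0%

SS loadings for Fac4 = 0.53² + 0.39² + (-0.06)² + 0.21² + 0.19² + (-0.36)² + 0.36² + 0.51² = 1.0361
With 8 standardized items, total variance = 8. Proportion = 1.0361/8 = 0.1295 → 12.95%.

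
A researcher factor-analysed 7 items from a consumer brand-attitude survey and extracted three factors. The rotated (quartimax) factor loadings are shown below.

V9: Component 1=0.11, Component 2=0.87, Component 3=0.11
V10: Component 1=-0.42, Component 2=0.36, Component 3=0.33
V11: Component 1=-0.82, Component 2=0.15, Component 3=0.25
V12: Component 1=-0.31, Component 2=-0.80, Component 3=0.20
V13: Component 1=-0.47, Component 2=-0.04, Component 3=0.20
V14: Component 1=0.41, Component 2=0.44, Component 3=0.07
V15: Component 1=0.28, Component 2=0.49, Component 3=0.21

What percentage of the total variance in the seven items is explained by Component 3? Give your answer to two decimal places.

SS loadings for Component 3 = 0.11² + 0.33² + 0.25² + 0.20² + 0.20² + 0.07² + 0.21² = 0.3125
With 7 standardized items, total variance = 7. Proportion = 0.3125/7 = 0.0446 → 4.46%.

4.46%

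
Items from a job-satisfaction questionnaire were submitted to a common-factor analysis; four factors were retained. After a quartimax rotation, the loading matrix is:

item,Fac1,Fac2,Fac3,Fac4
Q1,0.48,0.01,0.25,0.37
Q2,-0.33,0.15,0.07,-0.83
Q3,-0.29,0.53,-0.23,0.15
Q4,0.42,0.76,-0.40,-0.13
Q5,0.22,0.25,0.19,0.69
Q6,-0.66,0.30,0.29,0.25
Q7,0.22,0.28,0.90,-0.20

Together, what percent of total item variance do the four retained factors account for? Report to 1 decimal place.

SS loadings by factor: 1.1322, 1.1120, 1.2105, 1.4438; total = 4.8985.
Total variance with 7 standardized items is 7, so the solution explains 4.8985/7 = 0.6998 = 69.98%.

70.0%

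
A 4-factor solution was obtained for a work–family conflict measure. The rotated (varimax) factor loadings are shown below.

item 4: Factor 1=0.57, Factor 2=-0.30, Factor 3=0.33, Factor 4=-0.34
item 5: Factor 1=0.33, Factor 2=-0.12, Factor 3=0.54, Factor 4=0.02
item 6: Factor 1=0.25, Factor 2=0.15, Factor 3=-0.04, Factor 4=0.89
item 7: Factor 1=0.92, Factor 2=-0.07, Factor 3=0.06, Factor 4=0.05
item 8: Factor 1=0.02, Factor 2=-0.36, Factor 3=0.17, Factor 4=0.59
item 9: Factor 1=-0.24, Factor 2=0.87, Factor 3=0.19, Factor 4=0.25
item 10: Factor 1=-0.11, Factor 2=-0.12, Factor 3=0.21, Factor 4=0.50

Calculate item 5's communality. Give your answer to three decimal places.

h² = 0.33² + (-0.12)² + 0.54² + 0.02² = 0.1089 + 0.0144 + 0.2916 + 0.0004 = 0.4153

0.415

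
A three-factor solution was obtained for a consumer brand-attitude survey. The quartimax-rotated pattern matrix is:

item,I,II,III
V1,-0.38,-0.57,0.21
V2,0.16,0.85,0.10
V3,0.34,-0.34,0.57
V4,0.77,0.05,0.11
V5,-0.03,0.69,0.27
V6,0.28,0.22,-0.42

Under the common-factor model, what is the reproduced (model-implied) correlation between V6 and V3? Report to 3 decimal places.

r̂ = Σ λ_i·λ_j across factors = (0.28)(0.34) + (0.22)(-0.34) + (-0.42)(0.57)
  = +0.0952 -0.0748 -0.2394 = -0.2190

-0.219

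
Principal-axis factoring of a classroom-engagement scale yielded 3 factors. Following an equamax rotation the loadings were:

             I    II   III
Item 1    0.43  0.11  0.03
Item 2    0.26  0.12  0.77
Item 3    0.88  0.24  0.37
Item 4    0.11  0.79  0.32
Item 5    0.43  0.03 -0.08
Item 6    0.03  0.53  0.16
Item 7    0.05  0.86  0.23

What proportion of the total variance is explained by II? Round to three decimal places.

0.247

SS loadings for II = 0.11² + 0.12² + 0.24² + 0.79² + 0.03² + 0.53² + 0.86² = 1.7296
Proportion of variance = 1.7296 / 7 = 0.2471.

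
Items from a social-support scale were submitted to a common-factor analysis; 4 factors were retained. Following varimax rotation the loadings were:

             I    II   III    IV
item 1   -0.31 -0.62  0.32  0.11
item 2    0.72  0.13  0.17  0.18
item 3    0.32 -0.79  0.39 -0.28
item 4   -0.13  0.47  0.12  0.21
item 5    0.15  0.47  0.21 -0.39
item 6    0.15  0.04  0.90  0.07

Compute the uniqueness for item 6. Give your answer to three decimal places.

0.161

h² = 0.15² + 0.04² + 0.90² + 0.07² = 0.0225 + 0.0016 + 0.8100 + 0.0049 = 0.8390
Uniqueness u² = 1 − h² = 1 − 0.8390 = 0.1610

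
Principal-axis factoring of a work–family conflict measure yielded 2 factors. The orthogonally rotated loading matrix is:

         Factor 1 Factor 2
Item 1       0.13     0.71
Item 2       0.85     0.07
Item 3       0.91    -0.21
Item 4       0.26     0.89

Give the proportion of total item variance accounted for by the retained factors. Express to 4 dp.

Communalities: 0.5210, 0.7274, 0.8722, 0.8597; Σh² = 2.9803.
Total variance with 4 standardized items is 4, so the solution explains 2.9803/4 = 0.7451.

0.7451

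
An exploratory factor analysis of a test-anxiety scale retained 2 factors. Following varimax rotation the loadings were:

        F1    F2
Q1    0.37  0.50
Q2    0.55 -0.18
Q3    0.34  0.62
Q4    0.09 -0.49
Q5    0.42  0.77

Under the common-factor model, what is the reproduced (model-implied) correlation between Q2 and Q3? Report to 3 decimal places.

r̂ = Σ λ_i·λ_j across factors = (0.55)(0.34) + (-0.18)(0.62)
  = +0.1870 -0.1116 = 0.0754

0.075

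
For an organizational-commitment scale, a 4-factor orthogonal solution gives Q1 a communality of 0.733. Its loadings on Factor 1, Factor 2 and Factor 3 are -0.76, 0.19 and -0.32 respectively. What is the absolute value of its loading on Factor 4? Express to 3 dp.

0.130

Under orthogonal rotation h² = Σλ², so λ_Factor 4² = h² − (0.7161) = 0.733 − 0.7161 = 0.0169.
|λ| = √0.0169 = 0.1300.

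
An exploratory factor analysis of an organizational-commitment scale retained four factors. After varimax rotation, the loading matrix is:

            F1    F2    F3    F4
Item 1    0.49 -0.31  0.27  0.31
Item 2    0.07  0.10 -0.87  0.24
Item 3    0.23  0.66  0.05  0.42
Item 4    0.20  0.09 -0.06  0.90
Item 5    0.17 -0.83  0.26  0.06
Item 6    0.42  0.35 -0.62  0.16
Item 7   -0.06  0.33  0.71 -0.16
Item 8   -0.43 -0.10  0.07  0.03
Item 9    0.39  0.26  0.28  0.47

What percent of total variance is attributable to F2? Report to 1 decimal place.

17.2%

SS loadings for F2 = (-0.31)² + 0.10² + 0.66² + 0.09² + (-0.83)² + 0.35² + 0.33² + (-0.10)² + 0.26² = 1.5477
With 9 standardized items, total variance = 9. Proportion = 1.5477/9 = 0.1720 → 17.20%.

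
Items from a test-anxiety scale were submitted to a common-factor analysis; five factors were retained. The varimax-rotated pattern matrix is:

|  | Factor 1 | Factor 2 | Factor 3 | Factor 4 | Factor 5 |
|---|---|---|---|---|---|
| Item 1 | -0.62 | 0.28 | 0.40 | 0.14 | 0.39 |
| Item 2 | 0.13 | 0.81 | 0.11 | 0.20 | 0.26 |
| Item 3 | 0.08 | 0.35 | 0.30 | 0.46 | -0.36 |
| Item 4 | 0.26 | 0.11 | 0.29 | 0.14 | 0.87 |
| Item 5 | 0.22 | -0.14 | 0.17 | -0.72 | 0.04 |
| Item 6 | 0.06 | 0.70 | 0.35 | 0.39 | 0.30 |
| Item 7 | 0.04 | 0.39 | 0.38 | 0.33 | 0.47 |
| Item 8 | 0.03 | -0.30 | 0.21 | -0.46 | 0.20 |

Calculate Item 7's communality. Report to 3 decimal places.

h² = 0.04² + 0.39² + 0.38² + 0.33² + 0.47² = 0.0016 + 0.1521 + 0.1444 + 0.1089 + 0.2209 = 0.6279

0.628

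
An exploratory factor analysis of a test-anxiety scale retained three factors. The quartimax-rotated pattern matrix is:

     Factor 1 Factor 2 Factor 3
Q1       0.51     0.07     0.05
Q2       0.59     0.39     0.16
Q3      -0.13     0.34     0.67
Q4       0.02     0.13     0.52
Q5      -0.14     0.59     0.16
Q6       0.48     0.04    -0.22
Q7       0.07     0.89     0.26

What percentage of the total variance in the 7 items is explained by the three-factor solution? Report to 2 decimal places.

SS loadings by factor: 0.8804, 1.4313, 0.8890; total = 3.2007.
Total variance with 7 standardized items is 7, so the solution explains 3.2007/7 = 0.4572 = 45.72%.

45.72%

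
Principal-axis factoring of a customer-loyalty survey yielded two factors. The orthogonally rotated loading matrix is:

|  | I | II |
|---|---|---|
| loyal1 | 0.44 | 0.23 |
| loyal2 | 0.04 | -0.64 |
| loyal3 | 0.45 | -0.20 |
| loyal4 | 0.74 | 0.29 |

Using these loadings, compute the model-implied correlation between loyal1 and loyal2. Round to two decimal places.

-0.13

r̂ = Σ λ_i·λ_j across factors = (0.44)(0.04) + (0.23)(-0.64)
  = +0.0176 -0.1472 = -0.1296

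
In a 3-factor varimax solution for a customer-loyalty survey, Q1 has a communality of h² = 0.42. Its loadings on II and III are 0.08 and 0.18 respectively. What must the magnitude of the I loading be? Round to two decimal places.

0.62

Under orthogonal rotation h² = Σλ², so λ_I² = h² − (0.0388) = 0.42 − 0.0388 = 0.3812.
|λ| = √0.3812 = 0.6174.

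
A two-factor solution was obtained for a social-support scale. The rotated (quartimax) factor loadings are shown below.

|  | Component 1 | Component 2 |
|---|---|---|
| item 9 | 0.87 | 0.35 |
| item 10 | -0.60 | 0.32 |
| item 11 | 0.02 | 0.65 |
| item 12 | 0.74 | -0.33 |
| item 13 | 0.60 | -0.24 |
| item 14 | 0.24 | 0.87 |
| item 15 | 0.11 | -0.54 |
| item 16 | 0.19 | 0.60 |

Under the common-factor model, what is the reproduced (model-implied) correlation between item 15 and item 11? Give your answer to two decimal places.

-0.35

r̂ = Σ λ_i·λ_j across factors = (0.11)(0.02) + (-0.54)(0.65)
  = +0.0022 -0.3510 = -0.3488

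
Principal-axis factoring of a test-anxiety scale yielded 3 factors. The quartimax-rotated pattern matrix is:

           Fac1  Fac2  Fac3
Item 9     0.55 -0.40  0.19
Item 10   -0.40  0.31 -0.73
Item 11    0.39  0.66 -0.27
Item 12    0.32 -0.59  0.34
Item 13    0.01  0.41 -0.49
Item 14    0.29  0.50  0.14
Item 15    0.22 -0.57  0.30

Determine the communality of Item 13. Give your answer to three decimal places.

0.408

h² = 0.01² + 0.41² + (-0.49)² = 0.0001 + 0.1681 + 0.2401 = 0.4083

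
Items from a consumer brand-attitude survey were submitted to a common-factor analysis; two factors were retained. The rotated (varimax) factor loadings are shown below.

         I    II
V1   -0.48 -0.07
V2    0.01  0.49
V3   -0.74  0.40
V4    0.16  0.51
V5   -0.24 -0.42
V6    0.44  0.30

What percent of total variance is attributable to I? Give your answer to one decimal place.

17.6%

SS loadings for I = (-0.48)² + 0.01² + (-0.74)² + 0.16² + (-0.24)² + 0.44² = 1.0549
With 6 standardized items, total variance = 6. Proportion = 1.0549/6 = 0.1758 → 17.58%.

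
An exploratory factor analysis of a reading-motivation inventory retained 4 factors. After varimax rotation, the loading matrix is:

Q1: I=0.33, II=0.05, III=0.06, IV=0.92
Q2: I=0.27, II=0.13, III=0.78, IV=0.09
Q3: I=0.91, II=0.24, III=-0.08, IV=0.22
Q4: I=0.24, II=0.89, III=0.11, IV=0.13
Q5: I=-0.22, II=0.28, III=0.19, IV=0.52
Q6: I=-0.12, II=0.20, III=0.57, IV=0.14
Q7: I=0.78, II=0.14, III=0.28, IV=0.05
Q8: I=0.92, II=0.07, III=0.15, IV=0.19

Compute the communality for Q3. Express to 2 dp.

0.94

h² = 0.91² + 0.24² + (-0.08)² + 0.22² = 0.8281 + 0.0576 + 0.0064 + 0.0484 = 0.9405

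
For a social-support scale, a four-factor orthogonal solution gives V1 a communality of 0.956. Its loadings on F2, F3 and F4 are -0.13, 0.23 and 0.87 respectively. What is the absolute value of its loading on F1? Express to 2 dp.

Under orthogonal rotation h² = Σλ², so λ_F1² = h² − (0.8267) = 0.956 − 0.8267 = 0.1293.
|λ| = √0.1293 = 0.3596.

0.36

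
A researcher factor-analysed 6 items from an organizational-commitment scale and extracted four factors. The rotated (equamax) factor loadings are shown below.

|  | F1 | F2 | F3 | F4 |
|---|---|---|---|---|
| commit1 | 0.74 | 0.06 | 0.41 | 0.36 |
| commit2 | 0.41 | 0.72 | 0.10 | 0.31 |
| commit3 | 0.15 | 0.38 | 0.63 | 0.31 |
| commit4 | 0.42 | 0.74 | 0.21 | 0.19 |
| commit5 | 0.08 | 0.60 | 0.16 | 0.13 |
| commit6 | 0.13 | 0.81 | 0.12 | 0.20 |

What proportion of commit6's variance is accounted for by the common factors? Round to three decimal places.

0.727

h² = 0.13² + 0.81² + 0.12² + 0.20² = 0.0169 + 0.6561 + 0.0144 + 0.0400 = 0.7274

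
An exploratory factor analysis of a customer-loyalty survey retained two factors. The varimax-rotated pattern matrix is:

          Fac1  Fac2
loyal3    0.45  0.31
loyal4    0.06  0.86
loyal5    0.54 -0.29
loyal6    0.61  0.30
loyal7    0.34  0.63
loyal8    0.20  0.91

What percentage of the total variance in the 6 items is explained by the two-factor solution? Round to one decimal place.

Communalities: 0.2986, 0.7432, 0.3757, 0.4621, 0.5125, 0.8681; Σh² = 3.2602.
Total variance with 6 standardized items is 6, so the solution explains 3.2602/6 = 0.5434 = 54.34%.

54.3%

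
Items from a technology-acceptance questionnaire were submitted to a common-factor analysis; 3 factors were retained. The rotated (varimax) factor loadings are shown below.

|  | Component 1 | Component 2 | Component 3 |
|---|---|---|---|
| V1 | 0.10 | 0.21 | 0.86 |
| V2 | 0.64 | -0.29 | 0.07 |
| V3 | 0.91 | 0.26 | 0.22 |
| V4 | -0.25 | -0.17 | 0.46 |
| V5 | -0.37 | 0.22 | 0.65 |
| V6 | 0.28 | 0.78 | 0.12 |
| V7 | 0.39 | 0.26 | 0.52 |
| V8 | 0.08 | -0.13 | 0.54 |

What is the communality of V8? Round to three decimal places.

h² = 0.08² + (-0.13)² + 0.54² = 0.0064 + 0.0169 + 0.2916 = 0.3149

0.315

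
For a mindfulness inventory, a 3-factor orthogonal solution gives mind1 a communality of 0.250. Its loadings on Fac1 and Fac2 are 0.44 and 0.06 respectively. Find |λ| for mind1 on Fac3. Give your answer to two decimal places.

0.23

Under orthogonal rotation h² = Σλ², so λ_Fac3² = h² − (0.1972) = 0.250 − 0.1972 = 0.0528.
|λ| = √0.0528 = 0.2298.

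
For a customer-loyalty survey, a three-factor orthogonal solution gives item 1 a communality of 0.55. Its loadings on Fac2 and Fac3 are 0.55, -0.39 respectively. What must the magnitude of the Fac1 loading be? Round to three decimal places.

0.309

Under orthogonal rotation h² = Σλ², so λ_Fac1² = h² − (0.4546) = 0.55 − 0.4546 = 0.0954.
|λ| = √0.0954 = 0.3089.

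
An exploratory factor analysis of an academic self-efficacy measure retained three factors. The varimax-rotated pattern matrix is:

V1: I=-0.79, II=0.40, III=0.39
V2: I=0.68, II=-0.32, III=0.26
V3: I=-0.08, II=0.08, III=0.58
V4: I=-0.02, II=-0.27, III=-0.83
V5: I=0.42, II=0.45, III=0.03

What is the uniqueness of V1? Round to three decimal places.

0.064

h² = (-0.79)² + 0.40² + 0.39² = 0.6241 + 0.1600 + 0.1521 = 0.9362
Uniqueness u² = 1 − h² = 1 − 0.9362 = 0.0638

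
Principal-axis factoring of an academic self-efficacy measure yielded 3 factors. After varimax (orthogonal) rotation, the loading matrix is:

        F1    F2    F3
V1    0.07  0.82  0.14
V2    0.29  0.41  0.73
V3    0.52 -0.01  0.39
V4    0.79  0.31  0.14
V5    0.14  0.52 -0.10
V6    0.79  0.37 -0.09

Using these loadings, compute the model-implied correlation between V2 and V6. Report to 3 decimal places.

0.315

r̂ = Σ λ_i·λ_j across factors = (0.29)(0.79) + (0.41)(0.37) + (0.73)(-0.09)
  = +0.2291 +0.1517 -0.0657 = 0.3151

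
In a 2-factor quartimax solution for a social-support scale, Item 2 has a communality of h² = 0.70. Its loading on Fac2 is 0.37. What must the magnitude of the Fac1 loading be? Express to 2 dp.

Under orthogonal rotation h² = Σλ², so λ_Fac1² = h² − (0.1369) = 0.70 − 0.1369 = 0.5631.
|λ| = √0.5631 = 0.7504.

0.75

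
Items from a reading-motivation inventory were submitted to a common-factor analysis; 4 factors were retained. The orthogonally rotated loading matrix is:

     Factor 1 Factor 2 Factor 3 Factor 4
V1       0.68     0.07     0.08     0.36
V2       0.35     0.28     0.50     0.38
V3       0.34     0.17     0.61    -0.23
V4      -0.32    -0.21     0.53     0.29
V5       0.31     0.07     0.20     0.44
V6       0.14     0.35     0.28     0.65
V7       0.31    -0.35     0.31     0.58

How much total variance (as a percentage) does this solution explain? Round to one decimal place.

SS loadings by factor: 1.0147, 0.4062, 1.1239, 1.3635; total = 3.9083.
Total variance with 7 standardized items is 7, so the solution explains 3.9083/7 = 0.5583 = 55.83%.

55.8%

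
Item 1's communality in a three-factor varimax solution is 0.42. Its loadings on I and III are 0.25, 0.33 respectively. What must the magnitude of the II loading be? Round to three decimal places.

Under orthogonal rotation h² = Σλ², so λ_II² = h² − (0.1714) = 0.42 − 0.1714 = 0.2486.
|λ| = √0.2486 = 0.4986.

0.499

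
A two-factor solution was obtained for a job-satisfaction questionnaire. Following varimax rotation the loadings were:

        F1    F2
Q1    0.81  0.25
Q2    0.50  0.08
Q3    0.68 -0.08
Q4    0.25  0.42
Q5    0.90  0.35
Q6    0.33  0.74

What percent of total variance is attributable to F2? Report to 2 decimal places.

SS loadings for F2 = 0.25² + 0.08² + (-0.08)² + 0.42² + 0.35² + 0.74² = 0.9218
With 6 standardized items, total variance = 6. Proportion = 0.9218/6 = 0.1536 → 15.36%.

15.36%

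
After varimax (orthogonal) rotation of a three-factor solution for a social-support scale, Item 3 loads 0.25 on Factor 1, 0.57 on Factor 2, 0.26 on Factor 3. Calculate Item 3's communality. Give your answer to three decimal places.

h² = 0.25² + 0.57² + 0.26² = 0.0625 + 0.3249 + 0.0676 = 0.4550

0.455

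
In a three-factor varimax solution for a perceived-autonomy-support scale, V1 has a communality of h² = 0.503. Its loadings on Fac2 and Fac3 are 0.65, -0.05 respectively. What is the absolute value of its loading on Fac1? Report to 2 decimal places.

Under orthogonal rotation h² = Σλ², so λ_Fac1² = h² − (0.4250) = 0.503 − 0.4250 = 0.0780.
|λ| = √0.0780 = 0.2793.

0.28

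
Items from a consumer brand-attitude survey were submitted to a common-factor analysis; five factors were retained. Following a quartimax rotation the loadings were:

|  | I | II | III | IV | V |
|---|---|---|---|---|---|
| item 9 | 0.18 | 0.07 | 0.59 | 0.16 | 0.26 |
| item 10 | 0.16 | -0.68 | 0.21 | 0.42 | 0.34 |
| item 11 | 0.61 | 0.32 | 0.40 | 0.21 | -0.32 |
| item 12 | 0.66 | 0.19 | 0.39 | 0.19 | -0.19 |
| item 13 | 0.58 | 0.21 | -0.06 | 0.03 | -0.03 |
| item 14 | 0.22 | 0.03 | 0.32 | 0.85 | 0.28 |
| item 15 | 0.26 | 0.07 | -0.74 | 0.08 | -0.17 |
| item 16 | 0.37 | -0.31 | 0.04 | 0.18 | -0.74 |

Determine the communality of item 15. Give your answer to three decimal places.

0.655

h² = 0.26² + 0.07² + (-0.74)² + 0.08² + (-0.17)² = 0.0676 + 0.0049 + 0.5476 + 0.0064 + 0.0289 = 0.6554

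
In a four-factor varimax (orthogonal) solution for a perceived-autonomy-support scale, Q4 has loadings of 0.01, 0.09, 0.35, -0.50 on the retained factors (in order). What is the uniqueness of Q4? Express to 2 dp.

h² = 0.01² + 0.09² + 0.35² + (-0.50)² = 0.0001 + 0.0081 + 0.1225 + 0.2500 = 0.3807
Uniqueness u² = 1 − h² = 1 − 0.3807 = 0.6193

0.62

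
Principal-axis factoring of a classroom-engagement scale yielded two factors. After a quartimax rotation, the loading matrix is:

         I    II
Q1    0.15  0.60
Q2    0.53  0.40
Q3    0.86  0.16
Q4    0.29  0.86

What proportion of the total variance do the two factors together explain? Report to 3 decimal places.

0.603

Communalities: 0.3825, 0.4409, 0.7652, 0.8237; Σh² = 2.4123.
Total variance with 4 standardized items is 4, so the solution explains 2.4123/4 = 0.6031.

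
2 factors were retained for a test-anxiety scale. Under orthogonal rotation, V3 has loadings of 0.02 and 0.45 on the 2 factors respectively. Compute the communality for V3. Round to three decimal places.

h² = 0.02² + 0.45² = 0.0004 + 0.2025 = 0.2029

0.203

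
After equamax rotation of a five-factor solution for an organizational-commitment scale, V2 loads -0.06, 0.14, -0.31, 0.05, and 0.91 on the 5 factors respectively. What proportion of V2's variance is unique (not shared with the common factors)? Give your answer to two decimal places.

0.05

h² = (-0.06)² + 0.14² + (-0.31)² + 0.05² + 0.91² = 0.0036 + 0.0196 + 0.0961 + 0.0025 + 0.8281 = 0.9499
Uniqueness u² = 1 − h² = 1 − 0.9499 = 0.0501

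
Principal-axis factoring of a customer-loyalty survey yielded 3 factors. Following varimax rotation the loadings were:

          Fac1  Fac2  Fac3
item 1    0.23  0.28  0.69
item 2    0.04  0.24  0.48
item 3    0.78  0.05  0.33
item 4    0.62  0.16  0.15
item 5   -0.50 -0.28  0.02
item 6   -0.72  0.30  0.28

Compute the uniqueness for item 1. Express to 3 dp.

h² = 0.23² + 0.28² + 0.69² = 0.0529 + 0.0784 + 0.4761 = 0.6074
Uniqueness u² = 1 − h² = 1 − 0.6074 = 0.3926

0.393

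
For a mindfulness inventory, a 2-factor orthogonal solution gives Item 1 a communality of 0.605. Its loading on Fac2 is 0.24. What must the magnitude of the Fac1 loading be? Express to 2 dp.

Under orthogonal rotation h² = Σλ², so λ_Fac1² = h² − (0.0576) = 0.605 − 0.0576 = 0.5474.
|λ| = √0.5474 = 0.7399.

0.74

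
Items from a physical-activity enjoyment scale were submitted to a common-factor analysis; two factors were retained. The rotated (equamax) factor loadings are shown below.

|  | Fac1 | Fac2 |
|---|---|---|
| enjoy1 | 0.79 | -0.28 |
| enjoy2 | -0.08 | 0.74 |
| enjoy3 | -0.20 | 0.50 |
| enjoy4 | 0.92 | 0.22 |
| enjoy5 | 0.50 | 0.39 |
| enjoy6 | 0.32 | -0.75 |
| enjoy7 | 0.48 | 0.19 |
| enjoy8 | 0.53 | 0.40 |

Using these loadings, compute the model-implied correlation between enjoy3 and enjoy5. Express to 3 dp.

r̂ = Σ λ_i·λ_j across factors = (-0.20)(0.50) + (0.50)(0.39)
  = -0.1000 +0.1950 = 0.0950

0.095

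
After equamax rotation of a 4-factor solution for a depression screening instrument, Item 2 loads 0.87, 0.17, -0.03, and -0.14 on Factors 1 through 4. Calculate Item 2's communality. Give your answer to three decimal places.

h² = 0.87² + 0.17² + (-0.03)² + (-0.14)² = 0.7569 + 0.0289 + 0.0009 + 0.0196 = 0.8063

0.806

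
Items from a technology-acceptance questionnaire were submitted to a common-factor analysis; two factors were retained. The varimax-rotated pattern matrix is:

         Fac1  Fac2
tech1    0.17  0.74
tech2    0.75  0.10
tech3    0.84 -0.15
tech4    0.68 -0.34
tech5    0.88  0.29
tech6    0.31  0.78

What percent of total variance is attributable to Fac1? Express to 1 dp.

SS loadings for Fac1 = 0.17² + 0.75² + 0.84² + 0.68² + 0.88² + 0.31² = 2.6299
With 6 standardized items, total variance = 6. Proportion = 2.6299/6 = 0.4383 → 43.83%.

43.8%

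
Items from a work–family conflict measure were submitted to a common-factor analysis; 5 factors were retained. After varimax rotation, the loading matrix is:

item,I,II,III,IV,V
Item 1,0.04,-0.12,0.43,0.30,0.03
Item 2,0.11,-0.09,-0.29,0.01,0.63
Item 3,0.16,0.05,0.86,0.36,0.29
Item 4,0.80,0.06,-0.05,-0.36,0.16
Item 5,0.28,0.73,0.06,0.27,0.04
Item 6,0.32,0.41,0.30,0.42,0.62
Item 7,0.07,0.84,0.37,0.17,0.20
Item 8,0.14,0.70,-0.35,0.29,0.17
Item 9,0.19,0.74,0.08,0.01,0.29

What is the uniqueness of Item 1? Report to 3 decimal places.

h² = 0.04² + (-0.12)² + 0.43² + 0.30² + 0.03² = 0.0016 + 0.0144 + 0.1849 + 0.0900 + 0.0009 = 0.2918
Uniqueness u² = 1 − h² = 1 − 0.2918 = 0.7082

0.708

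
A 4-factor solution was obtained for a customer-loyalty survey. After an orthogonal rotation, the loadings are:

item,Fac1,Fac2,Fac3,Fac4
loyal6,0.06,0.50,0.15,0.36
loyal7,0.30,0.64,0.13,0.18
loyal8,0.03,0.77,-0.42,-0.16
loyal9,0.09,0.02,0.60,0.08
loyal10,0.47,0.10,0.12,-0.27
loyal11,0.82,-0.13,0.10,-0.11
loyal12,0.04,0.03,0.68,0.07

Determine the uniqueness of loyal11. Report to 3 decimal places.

0.289

h² = 0.82² + (-0.13)² + 0.10² + (-0.11)² = 0.6724 + 0.0169 + 0.0100 + 0.0121 = 0.7114
Uniqueness u² = 1 − h² = 1 − 0.7114 = 0.2886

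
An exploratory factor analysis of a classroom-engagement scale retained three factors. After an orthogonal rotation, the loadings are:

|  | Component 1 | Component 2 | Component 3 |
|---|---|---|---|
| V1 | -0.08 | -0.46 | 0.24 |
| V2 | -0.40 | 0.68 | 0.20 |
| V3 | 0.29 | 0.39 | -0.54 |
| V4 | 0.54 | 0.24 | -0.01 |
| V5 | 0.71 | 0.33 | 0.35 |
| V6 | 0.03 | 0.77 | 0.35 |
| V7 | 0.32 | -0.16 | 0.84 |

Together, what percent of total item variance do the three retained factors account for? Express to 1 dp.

Communalities: 0.2756, 0.6624, 0.5278, 0.3493, 0.7355, 0.7163, 0.8336; Σh² = 4.1005.
Total variance with 7 standardized items is 7, so the solution explains 4.1005/7 = 0.5858 = 58.58%.

58.6%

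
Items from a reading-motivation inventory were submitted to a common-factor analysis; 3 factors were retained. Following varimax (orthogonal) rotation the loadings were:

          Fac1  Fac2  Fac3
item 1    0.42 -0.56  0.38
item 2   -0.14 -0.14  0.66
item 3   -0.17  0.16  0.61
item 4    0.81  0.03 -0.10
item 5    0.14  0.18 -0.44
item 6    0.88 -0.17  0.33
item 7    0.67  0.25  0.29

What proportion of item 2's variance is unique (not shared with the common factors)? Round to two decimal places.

0.53

h² = (-0.14)² + (-0.14)² + 0.66² = 0.0196 + 0.0196 + 0.4356 = 0.4748
Uniqueness u² = 1 − h² = 1 − 0.4748 = 0.5252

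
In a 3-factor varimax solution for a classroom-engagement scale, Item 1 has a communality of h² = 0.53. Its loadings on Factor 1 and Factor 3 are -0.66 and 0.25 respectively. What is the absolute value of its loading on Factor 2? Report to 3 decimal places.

Under orthogonal rotation h² = Σλ², so λ_Factor 2² = h² − (0.4981) = 0.53 − 0.4981 = 0.0319.
|λ| = √0.0319 = 0.1786.

0.179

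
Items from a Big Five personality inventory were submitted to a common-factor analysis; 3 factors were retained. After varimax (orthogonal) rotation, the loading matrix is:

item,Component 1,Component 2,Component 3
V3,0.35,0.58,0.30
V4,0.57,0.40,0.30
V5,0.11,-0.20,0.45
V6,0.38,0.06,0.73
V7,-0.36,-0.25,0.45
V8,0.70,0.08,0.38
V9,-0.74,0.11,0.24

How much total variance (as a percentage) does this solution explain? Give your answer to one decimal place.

53.0%

SS loadings by factor: 1.7711, 0.6210, 1.3199; total = 3.7120.
Total variance with 7 standardized items is 7, so the solution explains 3.7120/7 = 0.5303 = 53.03%.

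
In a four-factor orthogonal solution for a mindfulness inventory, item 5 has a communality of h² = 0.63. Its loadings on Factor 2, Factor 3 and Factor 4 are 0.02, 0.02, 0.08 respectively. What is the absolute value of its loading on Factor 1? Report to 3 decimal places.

Under orthogonal rotation h² = Σλ², so λ_Factor 1² = h² − (0.0072) = 0.63 − 0.0072 = 0.6228.
|λ| = √0.6228 = 0.7892.

0.789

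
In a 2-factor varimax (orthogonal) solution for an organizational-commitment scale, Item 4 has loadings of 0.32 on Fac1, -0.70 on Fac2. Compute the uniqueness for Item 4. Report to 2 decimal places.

h² = 0.32² + (-0.70)² = 0.1024 + 0.4900 = 0.5924
Uniqueness u² = 1 − h² = 1 − 0.5924 = 0.4076

0.41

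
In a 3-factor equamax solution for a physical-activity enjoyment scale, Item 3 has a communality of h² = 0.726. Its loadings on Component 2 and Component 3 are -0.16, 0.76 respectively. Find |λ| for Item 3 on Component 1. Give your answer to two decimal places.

0.35

Under orthogonal rotation h² = Σλ², so λ_Component 1² = h² − (0.6032) = 0.726 − 0.6032 = 0.1228.
|λ| = √0.1228 = 0.3504.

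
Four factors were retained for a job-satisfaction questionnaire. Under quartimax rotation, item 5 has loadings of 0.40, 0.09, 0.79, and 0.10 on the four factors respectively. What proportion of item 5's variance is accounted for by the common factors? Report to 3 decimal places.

h² = 0.40² + 0.09² + 0.79² + 0.10² = 0.1600 + 0.0081 + 0.6241 + 0.0100 = 0.8022

0.802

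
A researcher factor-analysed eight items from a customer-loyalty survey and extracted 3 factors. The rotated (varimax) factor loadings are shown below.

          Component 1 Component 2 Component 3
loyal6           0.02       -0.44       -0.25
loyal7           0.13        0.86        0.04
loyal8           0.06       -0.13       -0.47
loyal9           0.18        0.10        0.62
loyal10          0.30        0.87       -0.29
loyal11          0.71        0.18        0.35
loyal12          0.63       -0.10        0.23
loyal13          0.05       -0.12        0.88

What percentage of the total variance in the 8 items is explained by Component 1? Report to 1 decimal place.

13.1%

SS loadings for Component 1 = 0.02² + 0.13² + 0.06² + 0.18² + 0.30² + 0.71² + 0.63² + 0.05² = 1.0468
With 8 standardized items, total variance = 8. Proportion = 1.0468/8 = 0.1308 → 13.08%.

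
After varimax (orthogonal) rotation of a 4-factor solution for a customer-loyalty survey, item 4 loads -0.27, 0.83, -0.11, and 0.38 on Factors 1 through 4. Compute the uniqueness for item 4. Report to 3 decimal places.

0.082

h² = (-0.27)² + 0.83² + (-0.11)² + 0.38² = 0.0729 + 0.6889 + 0.0121 + 0.1444 = 0.9183
Uniqueness u² = 1 − h² = 1 − 0.9183 = 0.0817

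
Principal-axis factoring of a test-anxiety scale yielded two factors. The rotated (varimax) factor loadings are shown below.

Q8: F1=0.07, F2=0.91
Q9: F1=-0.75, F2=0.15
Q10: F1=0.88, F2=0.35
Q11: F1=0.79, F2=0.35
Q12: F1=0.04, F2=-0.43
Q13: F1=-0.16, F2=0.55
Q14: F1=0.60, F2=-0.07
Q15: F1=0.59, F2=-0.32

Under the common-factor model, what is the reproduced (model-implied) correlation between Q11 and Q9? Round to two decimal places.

r̂ = Σ λ_i·λ_j across factors = (0.79)(-0.75) + (0.35)(0.15)
  = -0.5925 +0.0525 = -0.5400

-0.54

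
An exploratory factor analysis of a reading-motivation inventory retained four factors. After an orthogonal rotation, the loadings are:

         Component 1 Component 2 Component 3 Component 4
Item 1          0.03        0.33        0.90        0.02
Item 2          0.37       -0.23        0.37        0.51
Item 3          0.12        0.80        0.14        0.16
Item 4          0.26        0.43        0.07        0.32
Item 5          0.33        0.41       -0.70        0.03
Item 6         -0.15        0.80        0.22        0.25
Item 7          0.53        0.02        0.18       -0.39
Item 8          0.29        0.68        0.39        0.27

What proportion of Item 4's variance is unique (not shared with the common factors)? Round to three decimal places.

0.640

h² = 0.26² + 0.43² + 0.07² + 0.32² = 0.0676 + 0.1849 + 0.0049 + 0.1024 = 0.3598
Uniqueness u² = 1 − h² = 1 − 0.3598 = 0.6402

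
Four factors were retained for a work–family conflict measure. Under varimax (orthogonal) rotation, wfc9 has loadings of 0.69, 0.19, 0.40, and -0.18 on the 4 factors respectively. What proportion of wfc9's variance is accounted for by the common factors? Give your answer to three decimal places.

0.705

h² = 0.69² + 0.19² + 0.40² + (-0.18)² = 0.4761 + 0.0361 + 0.1600 + 0.0324 = 0.7046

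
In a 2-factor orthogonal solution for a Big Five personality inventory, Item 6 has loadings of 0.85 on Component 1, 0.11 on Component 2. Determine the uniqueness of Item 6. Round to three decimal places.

0.265

h² = 0.85² + 0.11² = 0.7225 + 0.0121 = 0.7346
Uniqueness u² = 1 − h² = 1 − 0.7346 = 0.2654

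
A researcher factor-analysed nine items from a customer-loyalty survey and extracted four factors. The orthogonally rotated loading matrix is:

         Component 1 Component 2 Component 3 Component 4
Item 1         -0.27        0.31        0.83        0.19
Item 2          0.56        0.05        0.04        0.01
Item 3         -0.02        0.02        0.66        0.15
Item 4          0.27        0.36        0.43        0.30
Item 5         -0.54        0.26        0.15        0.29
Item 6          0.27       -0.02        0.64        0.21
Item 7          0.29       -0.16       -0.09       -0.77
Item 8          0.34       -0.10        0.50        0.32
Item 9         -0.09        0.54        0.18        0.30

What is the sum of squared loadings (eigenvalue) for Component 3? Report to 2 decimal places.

SS loadings for Component 3 = 0.83² + 0.04² + 0.66² + 0.43² + 0.15² + 0.64² + (-0.09)² + 0.50² + 0.18² = 0.6889 + 0.0016 + 0.4356 + 0.1849 + 0.0225 + 0.4096 + 0.0081 + 0.2500 + 0.0324 = 2.0336

2.03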